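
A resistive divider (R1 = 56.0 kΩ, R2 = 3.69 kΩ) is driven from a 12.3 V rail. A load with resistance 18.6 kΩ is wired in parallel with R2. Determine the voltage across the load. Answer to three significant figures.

The load sits in parallel with R2: R2‖R_L = (3.69 × 18.6) / (3.69 + 18.6) = 3.079 kΩ.
V_out = 12.3 × 3.079 / (56.0 + 3.079) = 12.3 × 3.079/59.08 = 0.641 V.

V_out ≈ 0.641 V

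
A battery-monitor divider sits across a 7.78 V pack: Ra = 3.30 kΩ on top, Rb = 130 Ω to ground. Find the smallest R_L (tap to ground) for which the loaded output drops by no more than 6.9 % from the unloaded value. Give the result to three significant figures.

Output resistance R_th = Ra‖Rb = (3300 × 130)/3430 = 125.1 Ω.
The fractional drop is R_th/(R_th + R_L); requiring this ≤ 0.0690 gives R_L ≥ R_th(1/0.0690 − 1) = 125.1 × 13.49 = 1.69 kΩ.

R_L(min) ≈ 1.69 kΩ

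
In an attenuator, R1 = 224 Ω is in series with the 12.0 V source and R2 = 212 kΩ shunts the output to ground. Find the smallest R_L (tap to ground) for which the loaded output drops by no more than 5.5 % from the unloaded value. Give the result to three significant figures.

R_L(min) ≈ 3.84 kΩ

Output resistance R_th = R1‖R2 = (224 × 212000)/212200 = 223.8 Ω.
The fractional drop is R_th/(R_th + R_L); requiring this ≤ 0.0550 gives R_L ≥ R_th(1/0.0550 − 1) = 223.8 × 17.18 = 3.84 kΩ.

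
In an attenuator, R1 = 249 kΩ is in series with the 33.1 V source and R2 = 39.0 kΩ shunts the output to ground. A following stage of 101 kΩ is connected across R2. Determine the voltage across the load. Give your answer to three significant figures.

The load sits in parallel with R2: R2‖R_L = (39.0 × 101) / (39.0 + 101) = 28.14 kΩ.
V_out = 33.1 × 28.14 / (249 + 28.14) = 33.1 × 28.14/277.1 = 3.36 V.
(Unloaded it would have been 4.48 V.)

V_out ≈ 3.36 V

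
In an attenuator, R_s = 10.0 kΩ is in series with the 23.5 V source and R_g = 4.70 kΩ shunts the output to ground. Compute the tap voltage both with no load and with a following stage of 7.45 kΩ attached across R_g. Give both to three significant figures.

Unloaded: 7.51 V; loaded: 5.26 V

Open-circuit: V = 23.5 × 4.70/(10.0 + 4.70) = 7.51 V.
With the load, R_g becomes R_g‖R_L = 2.882 kΩ, so V = 23.5 × 2.882/12.88 = 5.26 V.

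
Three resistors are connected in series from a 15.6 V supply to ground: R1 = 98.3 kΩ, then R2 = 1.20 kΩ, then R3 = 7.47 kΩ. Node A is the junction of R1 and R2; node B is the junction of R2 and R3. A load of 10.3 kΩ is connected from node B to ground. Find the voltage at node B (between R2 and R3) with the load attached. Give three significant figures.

V ≈ 0.651 V

At node B, R3 is in parallel with the load: R3‖R_L = 4.330 kΩ.
Below node A the resistance is R2 + (R3‖R_L) = 5.530 kΩ, so V_A = 15.6 × 5.530/103.8 = 0.8308 V.
Then V_B = V_A × (R3‖R_L)/(R2 + R3‖R_L) = 0.8308 × 4.330/5.530 = 0.651 V.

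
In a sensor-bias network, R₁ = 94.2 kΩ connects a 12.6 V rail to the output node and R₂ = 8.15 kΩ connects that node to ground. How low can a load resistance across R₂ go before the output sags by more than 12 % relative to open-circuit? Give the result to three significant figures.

R_L(min) ≈ 55.0 kΩ

Output resistance R_th = R₁‖R₂ = (94.2 × 8.15)/102.3 = 7.501 kΩ.
The fractional drop is R_th/(R_th + R_L); requiring this ≤ 0.120 gives R_L ≥ R_th(1/0.120 − 1) = 7.501 × 7.333 = 55.0 kΩ.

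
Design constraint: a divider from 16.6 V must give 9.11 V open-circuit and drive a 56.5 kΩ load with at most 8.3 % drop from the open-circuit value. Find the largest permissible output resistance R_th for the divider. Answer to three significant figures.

R_th ≤ 5.11 kΩ

Loading drop = R_th/(R_th + R_L) ≤ 0.0830, so R_th ≤ R_L · ε/(1−ε) = 56.5 kΩ × 0.0830/0.9170 = 5.11 kΩ.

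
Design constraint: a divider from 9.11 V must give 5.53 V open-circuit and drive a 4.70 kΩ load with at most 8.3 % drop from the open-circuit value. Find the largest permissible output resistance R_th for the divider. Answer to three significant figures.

R_th ≤ 425 Ω

Loading drop = R_th/(R_th + R_L) ≤ 0.0830, so R_th ≤ R_L · ε/(1−ε) = 4.70 kΩ × 0.0830/0.9170 = 425 Ω.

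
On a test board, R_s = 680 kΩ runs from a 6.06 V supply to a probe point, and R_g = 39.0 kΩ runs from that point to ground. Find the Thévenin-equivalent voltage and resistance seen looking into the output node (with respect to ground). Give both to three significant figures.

V_th is the open-circuit tap voltage: 6.06 × 39.0/(680 + 39.0) = 0.329 V.
With the supply zeroed, R_s and R_g appear in parallel from the tap: R_th = R_s‖R_g = (680 × 39.0)/719.0 = 36.9 kΩ.

V_th = 0.329 V, R_th = 36.9 kΩ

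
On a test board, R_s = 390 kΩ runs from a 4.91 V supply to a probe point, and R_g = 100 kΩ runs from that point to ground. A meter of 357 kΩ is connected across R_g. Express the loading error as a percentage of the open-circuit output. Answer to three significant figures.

18.2 %

The divider's output (Thévenin) resistance is R_s‖R_g = 79.59 kΩ.
Fractional drop under load = R_th/(R_th + R_L) = 79.59 / (79.59 + 357) = 0.1823.
So the output falls by 18.2 %.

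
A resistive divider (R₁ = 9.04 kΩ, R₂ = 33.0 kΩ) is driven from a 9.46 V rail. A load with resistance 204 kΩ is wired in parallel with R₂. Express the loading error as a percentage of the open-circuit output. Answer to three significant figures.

The divider's output (Thévenin) resistance is R₁‖R₂ = 7.096 kΩ.
Fractional drop under load = R_th/(R_th + R_L) = 7.096 / (7.096 + 204) = 0.03362.
So the output falls by 3.36 %.

3.36 %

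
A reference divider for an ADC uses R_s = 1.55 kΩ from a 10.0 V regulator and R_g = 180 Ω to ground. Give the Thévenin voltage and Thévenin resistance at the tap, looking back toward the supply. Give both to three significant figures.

V_th is the open-circuit tap voltage: 10.0 × 180/(1550 + 180) = 1.04 V.
With the supply zeroed, R_s and R_g appear in parallel from the tap: R_th = R_s‖R_g = (1550 × 180)/1730 = 161 Ω.

V_th = 1.04 V, R_th = 161 Ω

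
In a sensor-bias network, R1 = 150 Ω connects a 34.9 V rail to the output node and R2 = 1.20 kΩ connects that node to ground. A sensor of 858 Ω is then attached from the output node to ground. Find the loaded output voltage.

The load sits in parallel with R2: R2‖R_L = (1200 × 858) / (1200 + 858) = 500.3 Ω.
V_out = 34.9 × 500.3 / (150 + 500.3) = 34.9 × 500.3/650.3 = 26.8 V.
(Unloaded it would have been 31.0 V.)

V_out ≈ 26.8 V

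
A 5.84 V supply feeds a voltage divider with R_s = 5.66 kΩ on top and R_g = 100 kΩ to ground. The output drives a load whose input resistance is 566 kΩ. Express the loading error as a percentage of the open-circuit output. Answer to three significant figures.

0.938 %

The divider's output (Thévenin) resistance is R_s‖R_g = 5.357 kΩ.
Fractional drop under load = R_th/(R_th + R_L) = 5.357 / (5.357 + 566) = 0.009376.
So the output falls by 0.938 %.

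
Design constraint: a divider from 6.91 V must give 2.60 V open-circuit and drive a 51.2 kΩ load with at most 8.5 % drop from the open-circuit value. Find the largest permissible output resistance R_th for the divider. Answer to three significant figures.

R_th ≤ 4.76 kΩ

Loading drop = R_th/(R_th + R_L) ≤ 0.0850, so R_th ≤ R_L · ε/(1−ε) = 51.2 kΩ × 0.0850/0.9150 = 4.76 kΩ.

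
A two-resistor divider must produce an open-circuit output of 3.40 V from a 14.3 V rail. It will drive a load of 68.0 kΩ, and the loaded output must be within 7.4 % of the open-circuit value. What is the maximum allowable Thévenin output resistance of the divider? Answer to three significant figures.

Loading drop = R_th/(R_th + R_L) ≤ 0.0740, so R_th ≤ R_L · ε/(1−ε) = 68.0 kΩ × 0.0740/0.9260 = 5.43 kΩ.
(Any R1, R2 with R2/(R1+R2) = 0.238 and R1‖R2 ≤ 5.43 kΩ will meet the spec.)

R_th ≤ 5.43 kΩ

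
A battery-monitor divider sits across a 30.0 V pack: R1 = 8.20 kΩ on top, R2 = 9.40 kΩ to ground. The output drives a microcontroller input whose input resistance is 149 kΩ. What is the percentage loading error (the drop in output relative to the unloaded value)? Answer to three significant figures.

2.86 %

The divider's output (Thévenin) resistance is R1‖R2 = 4.380 kΩ.
Fractional drop under load = R_th/(R_th + R_L) = 4.380 / (4.380 + 149) = 0.02855.
So the output falls by 2.86 %.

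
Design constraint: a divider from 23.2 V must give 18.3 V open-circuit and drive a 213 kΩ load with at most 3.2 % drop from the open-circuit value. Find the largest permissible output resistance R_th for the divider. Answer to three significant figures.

R_th ≤ 7.04 kΩ

Loading drop = R_th/(R_th + R_L) ≤ 0.0320, so R_th ≤ R_L · ε/(1−ε) = 213 kΩ × 0.0320/0.9680 = 7.04 kΩ.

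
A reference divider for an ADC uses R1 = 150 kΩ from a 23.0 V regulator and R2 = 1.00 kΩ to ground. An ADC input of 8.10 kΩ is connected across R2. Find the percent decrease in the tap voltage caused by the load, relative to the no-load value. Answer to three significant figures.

10.9 %

The divider's output (Thévenin) resistance is R1‖R2 = 0.9934 kΩ.
Fractional drop under load = R_th/(R_th + R_L) = 0.9934 / (0.9934 + 8.10) = 0.1092.
So the output falls by 10.9 %.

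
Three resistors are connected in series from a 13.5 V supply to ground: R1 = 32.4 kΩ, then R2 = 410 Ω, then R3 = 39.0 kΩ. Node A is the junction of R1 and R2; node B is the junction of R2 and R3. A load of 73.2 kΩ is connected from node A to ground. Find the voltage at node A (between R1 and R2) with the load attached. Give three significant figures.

Below node A the series string R2+R3 = 39410 Ω sits in parallel with the 73200 Ω load: 25620 Ω.
V_A = 13.5 × 25620/(32400 + 25620) = 5.96 V.

V ≈ 5.96 V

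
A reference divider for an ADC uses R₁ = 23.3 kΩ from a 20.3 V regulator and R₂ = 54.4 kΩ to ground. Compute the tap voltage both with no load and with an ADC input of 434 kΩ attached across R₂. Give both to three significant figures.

Unloaded: 14.2 V; loaded: 13.7 V

Open-circuit: V = 20.3 × 54.4/(23.3 + 54.4) = 14.2 V.
With the load, R₂ becomes R₂‖R_L = 48.34 kΩ, so V = 20.3 × 48.34/71.64 = 13.7 V.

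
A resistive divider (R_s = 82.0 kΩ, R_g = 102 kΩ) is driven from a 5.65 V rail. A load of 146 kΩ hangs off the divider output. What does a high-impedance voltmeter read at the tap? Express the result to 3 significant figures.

V_out ≈ 2.39 V

The load sits in parallel with R_g: R_g‖R_L = (102 × 146) / (102 + 146) = 60.05 kΩ.
V_out = 5.65 × 60.05 / (82.0 + 60.05) = 5.65 × 60.05/142.0 = 2.39 V.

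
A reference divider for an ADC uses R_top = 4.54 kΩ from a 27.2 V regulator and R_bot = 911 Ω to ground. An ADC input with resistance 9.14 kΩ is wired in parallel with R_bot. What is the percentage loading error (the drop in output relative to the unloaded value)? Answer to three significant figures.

The divider's output (Thévenin) resistance is R_top‖R_bot = 758.7 Ω.
Fractional drop under load = R_th/(R_th + R_L) = 758.7 / (758.7 + 9140) = 0.07665.
So the output falls by 7.67 %.

7.67 %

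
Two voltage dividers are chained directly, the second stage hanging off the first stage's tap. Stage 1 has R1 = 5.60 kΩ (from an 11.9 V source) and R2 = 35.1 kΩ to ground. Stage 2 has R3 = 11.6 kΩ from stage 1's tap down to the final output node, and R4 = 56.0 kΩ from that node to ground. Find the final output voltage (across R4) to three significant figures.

V_out ≈ 7.93 V

Stage 2 presents R3+R4 = 67.60 kΩ as a load on stage 1's tap.
Stage 1's lower leg becomes R2‖(R3+R4) = 23.10 kΩ, so V_mid = 11.9 × 23.10/28.70 = 9.578 V.
Stage 2 is itself unloaded: V_out = V_mid × R4/(R3+R4) = 9.578 × 56.0/67.60 = 7.93 V.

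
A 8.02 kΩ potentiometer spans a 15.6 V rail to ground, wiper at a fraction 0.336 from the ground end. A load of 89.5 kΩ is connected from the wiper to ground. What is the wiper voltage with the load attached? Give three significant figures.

The wiper splits the pot into (1−α)R = 5.325 kΩ above and αR = 2.695 kΩ below.
Lower section ‖ load = 2.616 kΩ.
V_wiper = 15.6 × 2.616/(5.325 + 2.616) = 5.14 V.

V ≈ 5.14 V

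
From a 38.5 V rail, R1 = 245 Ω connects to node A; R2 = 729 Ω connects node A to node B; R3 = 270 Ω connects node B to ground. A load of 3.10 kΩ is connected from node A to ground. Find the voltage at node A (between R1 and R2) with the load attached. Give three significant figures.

V ≈ 29.1 V

Below node A the series string R2+R3 = 999.0 Ω sits in parallel with the 3100 Ω load: 755.5 Ω.
V_A = 38.5 × 755.5/(245 + 755.5) = 29.1 V.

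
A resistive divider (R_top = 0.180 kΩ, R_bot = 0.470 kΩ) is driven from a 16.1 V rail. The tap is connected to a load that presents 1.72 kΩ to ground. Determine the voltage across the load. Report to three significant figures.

The load sits in parallel with R_bot: R_bot‖R_L = (470 × 1720) / (470 + 1720) = 369.1 Ω.
V_out = 16.1 × 369.1 / (180 + 369.1) = 16.1 × 369.1/549.1 = 10.8 V.

V_out ≈ 10.8 V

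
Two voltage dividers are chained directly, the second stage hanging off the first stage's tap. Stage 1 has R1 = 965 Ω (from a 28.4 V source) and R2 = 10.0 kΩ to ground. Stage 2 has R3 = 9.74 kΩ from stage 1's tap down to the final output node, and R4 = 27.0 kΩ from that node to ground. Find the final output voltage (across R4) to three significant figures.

Stage 2 presents R3+R4 = 36740 Ω as a load on stage 1's tap.
Stage 1's lower leg becomes R2‖(R3+R4) = 7861 Ω, so V_mid = 28.4 × 7861/8826 = 25.29 V.
Stage 2 is itself unloaded: V_out = V_mid × R4/(R3+R4) = 25.29 × 27000/36740 = 18.6 V.

V_out ≈ 18.6 V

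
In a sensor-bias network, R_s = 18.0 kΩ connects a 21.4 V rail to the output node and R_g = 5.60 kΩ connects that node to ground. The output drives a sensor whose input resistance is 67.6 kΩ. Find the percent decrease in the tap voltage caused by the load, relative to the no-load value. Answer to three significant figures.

The divider's output (Thévenin) resistance is R_s‖R_g = 4.271 kΩ.
Fractional drop under load = R_th/(R_th + R_L) = 4.271 / (4.271 + 67.6) = 0.05943.
So the output falls by 5.94 %.

5.94 %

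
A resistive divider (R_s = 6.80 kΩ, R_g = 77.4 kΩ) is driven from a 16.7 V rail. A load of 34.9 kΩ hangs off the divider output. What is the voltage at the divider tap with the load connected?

The load sits in parallel with R_g: R_g‖R_L = (77.4 × 34.9) / (77.4 + 34.9) = 24.05 kΩ.
V_out = 16.7 × 24.05 / (6.80 + 24.05) = 16.7 × 24.05/30.85 = 13.0 V.

V_out ≈ 13.0 V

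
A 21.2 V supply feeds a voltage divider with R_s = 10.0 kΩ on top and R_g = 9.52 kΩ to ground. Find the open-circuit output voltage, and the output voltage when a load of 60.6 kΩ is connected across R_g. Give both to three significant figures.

Open-circuit: V = 21.2 × 9.52/(10.0 + 9.52) = 10.3 V.
With the load, R_g becomes R_g‖R_L = 8.227 kΩ, so V = 21.2 × 8.227/18.23 = 9.57 V.

Unloaded: 10.3 V; loaded: 9.57 V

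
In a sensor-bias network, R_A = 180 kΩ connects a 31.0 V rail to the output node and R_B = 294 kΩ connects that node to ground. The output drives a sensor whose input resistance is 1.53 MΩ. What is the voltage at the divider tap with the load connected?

V_out ≈ 17.9 V

The load sits in parallel with R_B: R_B‖R_L = (294 × 1530) / (294 + 1530) = 246.6 kΩ.
V_out = 31.0 × 246.6 / (180 + 246.6) = 31.0 × 246.6/426.6 = 17.9 V.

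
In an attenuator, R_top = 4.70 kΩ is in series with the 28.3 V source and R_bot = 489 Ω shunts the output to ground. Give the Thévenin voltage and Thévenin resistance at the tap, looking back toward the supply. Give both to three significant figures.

V_th = 2.67 V, R_th = 443 Ω

V_th is the open-circuit tap voltage: 28.3 × 489/(4700 + 489) = 2.67 V.
With the supply zeroed, R_top and R_bot appear in parallel from the tap: R_th = R_top‖R_bot = (4700 × 489)/5189 = 443 Ω.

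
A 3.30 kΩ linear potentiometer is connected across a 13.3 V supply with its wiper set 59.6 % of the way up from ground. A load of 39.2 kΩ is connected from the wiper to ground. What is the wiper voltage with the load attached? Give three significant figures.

The wiper splits the pot into (1−α)R = 1.333 kΩ above and αR = 1.967 kΩ below.
Lower section ‖ load = 1.873 kΩ.
V_wiper = 13.3 × 1.873/(1.333 + 1.873) = 7.77 V.

V ≈ 7.77 V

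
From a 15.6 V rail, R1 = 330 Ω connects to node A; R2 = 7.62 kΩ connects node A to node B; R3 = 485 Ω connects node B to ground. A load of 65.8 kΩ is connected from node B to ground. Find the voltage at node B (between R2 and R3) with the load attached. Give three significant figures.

At node B, R3 is in parallel with the load: R3‖R_L = 481.5 Ω.
Below node A the resistance is R2 + (R3‖R_L) = 8101 Ω, so V_A = 15.6 × 8101/8431 = 14.99 V.
Then V_B = V_A × (R3‖R_L)/(R2 + R3‖R_L) = 14.99 × 481.5/8101 = 0.891 V.

V ≈ 0.891 V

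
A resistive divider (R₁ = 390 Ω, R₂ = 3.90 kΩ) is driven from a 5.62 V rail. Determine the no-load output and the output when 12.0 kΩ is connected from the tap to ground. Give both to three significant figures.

Unloaded: 5.11 V; loaded: 4.96 V

Open-circuit: V = 5.62 × 3900/(390 + 3900) = 5.11 V.
With the load, R₂ becomes R₂‖R_L = 2943 Ω, so V = 5.62 × 2943/3333 = 4.96 V.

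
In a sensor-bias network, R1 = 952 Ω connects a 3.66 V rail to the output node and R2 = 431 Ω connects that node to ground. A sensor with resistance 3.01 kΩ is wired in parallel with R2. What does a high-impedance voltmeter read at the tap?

The load sits in parallel with R2: R2‖R_L = (431 × 3010) / (431 + 3010) = 377.0 Ω.
V_out = 3.66 × 377.0 / (952 + 377.0) = 3.66 × 377.0/1329 = 1.04 V.

V_out ≈ 1.04 V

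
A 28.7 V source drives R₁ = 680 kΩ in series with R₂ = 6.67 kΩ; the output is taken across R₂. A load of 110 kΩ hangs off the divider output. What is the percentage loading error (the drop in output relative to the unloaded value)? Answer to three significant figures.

The divider's output (Thévenin) resistance is R₁‖R₂ = 6.605 kΩ.
Fractional drop under load = R_th/(R_th + R_L) = 6.605 / (6.605 + 110) = 0.05665.
So the output falls by 5.66 %.

5.66 %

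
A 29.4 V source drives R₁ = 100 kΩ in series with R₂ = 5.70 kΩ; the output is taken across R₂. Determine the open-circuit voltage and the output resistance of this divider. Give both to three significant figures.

V_th = 1.59 V, R_th = 5.39 kΩ

V_th is the open-circuit tap voltage: 29.4 × 5.70/(100 + 5.70) = 1.59 V.
With the supply zeroed, R₁ and R₂ appear in parallel from the tap: R_th = R₁‖R₂ = (100 × 5.70)/105.7 = 5.39 kΩ.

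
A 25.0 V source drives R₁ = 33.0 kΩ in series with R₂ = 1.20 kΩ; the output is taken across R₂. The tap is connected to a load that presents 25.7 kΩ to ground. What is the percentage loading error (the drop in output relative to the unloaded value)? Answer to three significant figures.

The divider's output (Thévenin) resistance is R₁‖R₂ = 1.158 kΩ.
Fractional drop under load = R_th/(R_th + R_L) = 1.158 / (1.158 + 25.7) = 0.04311.
So the output falls by 4.31 %.

4.31 %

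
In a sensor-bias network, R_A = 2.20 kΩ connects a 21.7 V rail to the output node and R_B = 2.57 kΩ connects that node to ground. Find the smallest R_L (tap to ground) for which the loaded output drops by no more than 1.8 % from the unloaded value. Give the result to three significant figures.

R_L(min) ≈ 64.7 kΩ

Output resistance R_th = R_A‖R_B = (2.20 × 2.57)/4.770 = 1.185 kΩ.
The fractional drop is R_th/(R_th + R_L); requiring this ≤ 0.0180 gives R_L ≥ R_th(1/0.0180 − 1) = 1.185 × 54.56 = 64.7 kΩ.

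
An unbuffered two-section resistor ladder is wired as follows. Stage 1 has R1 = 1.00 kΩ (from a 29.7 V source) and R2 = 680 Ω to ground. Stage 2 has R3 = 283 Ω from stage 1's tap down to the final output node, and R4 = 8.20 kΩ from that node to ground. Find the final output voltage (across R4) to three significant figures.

Stage 2 presents R3+R4 = 8483 Ω as a load on stage 1's tap.
Stage 1's lower leg becomes R2‖(R3+R4) = 629.5 Ω, so V_mid = 29.7 × 629.5/1630 = 11.47 V.
Stage 2 is itself unloaded: V_out = V_mid × R4/(R3+R4) = 11.47 × 8200/8483 = 11.1 V.

V_out ≈ 11.1 V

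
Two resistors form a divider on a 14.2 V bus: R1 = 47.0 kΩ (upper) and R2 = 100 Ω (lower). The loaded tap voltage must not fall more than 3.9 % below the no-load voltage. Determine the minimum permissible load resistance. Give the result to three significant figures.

R_L(min) ≈ 2.46 kΩ

Output resistance R_th = R1‖R2 = (47000 × 100)/47100 = 99.79 Ω.
The fractional drop is R_th/(R_th + R_L); requiring this ≤ 0.0390 gives R_L ≥ R_th(1/0.0390 − 1) = 99.79 × 24.64 = 2.46 kΩ.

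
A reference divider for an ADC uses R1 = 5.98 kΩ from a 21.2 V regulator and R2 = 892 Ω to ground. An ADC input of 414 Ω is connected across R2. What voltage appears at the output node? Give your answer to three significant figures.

The load sits in parallel with R2: R2‖R_L = (892 × 414) / (892 + 414) = 282.8 Ω.
V_out = 21.2 × 282.8 / (5980 + 282.8) = 21.2 × 282.8/6263 = 0.957 V.
(Unloaded it would have been 2.75 V.)

V_out ≈ 0.957 V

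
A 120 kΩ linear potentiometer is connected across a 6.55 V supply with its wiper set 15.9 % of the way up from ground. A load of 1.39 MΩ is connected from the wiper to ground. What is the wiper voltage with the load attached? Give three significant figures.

The wiper splits the pot into (1−α)R = 100.9 kΩ above and αR = 19.08 kΩ below.
Lower section ‖ load = 18.82 kΩ.
V_wiper = 6.55 × 18.82/(100.9 + 18.82) = 1.03 V.

V ≈ 1.03 V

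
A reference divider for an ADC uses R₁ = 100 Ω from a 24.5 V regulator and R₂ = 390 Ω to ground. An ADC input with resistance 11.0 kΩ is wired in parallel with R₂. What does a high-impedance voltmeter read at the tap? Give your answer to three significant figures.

V_out ≈ 19.4 V

The load sits in parallel with R₂: R₂‖R_L = (390 × 11000) / (390 + 11000) = 376.6 Ω.
V_out = 24.5 × 376.6 / (100 + 376.6) = 24.5 × 376.6/476.6 = 19.4 V.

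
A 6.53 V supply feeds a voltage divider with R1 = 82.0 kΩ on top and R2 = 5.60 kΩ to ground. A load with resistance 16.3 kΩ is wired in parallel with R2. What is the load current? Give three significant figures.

R2‖R_L = 4.168 kΩ; V_out = 6.53 × 4.168/86.17 = 0.3159 V.
I_L = V_out / R_L = 0.3159 / 16.3 kΩ = 0.0194 mA.

I_L ≈ 0.0194 mA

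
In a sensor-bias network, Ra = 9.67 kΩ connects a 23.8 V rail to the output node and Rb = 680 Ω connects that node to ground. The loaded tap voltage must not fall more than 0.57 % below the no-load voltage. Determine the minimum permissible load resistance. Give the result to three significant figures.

R_L(min) ≈ 111 kΩ

Output resistance R_th = Ra‖Rb = (9670 × 680)/10350 = 635.3 Ω.
The fractional drop is R_th/(R_th + R_L); requiring this ≤ 0.00570 gives R_L ≥ R_th(1/0.00570 − 1) = 635.3 × 174.4 = 111 kΩ.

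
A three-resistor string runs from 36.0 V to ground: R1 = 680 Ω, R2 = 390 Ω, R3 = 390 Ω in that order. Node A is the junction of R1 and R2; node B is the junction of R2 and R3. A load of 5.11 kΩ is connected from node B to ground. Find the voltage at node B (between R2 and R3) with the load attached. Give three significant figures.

V ≈ 9.11 V

At node B, R3 is in parallel with the load: R3‖R_L = 362.3 Ω.
Below node A the resistance is R2 + (R3‖R_L) = 752.3 Ω, so V_A = 36.0 × 752.3/1432 = 18.91 V.
Then V_B = V_A × (R3‖R_L)/(R2 + R3‖R_L) = 18.91 × 362.3/752.3 = 9.11 V.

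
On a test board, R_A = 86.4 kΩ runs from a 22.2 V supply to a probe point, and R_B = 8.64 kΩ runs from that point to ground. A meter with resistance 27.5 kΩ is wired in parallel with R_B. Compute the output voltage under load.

V_out ≈ 1.57 V

The load sits in parallel with R_B: R_B‖R_L = (8.64 × 27.5) / (8.64 + 27.5) = 6.574 kΩ.
V_out = 22.2 × 6.574 / (86.4 + 6.574) = 22.2 × 6.574/92.97 = 1.57 V.
(Unloaded it would have been 2.02 V.)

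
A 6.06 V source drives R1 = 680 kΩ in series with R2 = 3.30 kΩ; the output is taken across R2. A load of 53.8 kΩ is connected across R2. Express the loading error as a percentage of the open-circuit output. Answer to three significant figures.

5.75 %

The divider's output (Thévenin) resistance is R1‖R2 = 3.284 kΩ.
Fractional drop under load = R_th/(R_th + R_L) = 3.284 / (3.284 + 53.8) = 0.05753.
So the output falls by 5.75 %.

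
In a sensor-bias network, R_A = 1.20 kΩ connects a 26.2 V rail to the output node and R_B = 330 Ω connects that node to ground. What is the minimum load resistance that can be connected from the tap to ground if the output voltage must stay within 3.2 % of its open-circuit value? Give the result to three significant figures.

Output resistance R_th = R_A‖R_B = (1200 × 330)/1530 = 258.8 Ω.
The fractional drop is R_th/(R_th + R_L); requiring this ≤ 0.0320 gives R_L ≥ R_th(1/0.0320 − 1) = 258.8 × 30.25 = 7.83 kΩ.

R_L(min) ≈ 7.83 kΩ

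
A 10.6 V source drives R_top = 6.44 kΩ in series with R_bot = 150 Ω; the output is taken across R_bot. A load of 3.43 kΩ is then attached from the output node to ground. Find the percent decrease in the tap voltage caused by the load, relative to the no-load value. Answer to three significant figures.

The divider's output (Thévenin) resistance is R_top‖R_bot = 146.6 Ω.
Fractional drop under load = R_th/(R_th + R_L) = 146.6 / (146.6 + 3430) = 0.04098.
So the output falls by 4.10 %.

4.10 %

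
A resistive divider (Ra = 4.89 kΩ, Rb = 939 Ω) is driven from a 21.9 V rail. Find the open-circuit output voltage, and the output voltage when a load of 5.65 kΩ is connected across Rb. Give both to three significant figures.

Open-circuit: V = 21.9 × 939/(4890 + 939) = 3.53 V.
With the load, Rb becomes Rb‖R_L = 805.2 Ω, so V = 21.9 × 805.2/5695 = 3.10 V.

Unloaded: 3.53 V; loaded: 3.10 V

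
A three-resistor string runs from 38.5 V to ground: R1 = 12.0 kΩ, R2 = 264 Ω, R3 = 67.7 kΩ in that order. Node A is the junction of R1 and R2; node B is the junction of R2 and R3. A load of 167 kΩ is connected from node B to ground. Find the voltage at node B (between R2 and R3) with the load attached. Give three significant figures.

V ≈ 30.7 V

At node B, R3 is in parallel with the load: R3‖R_L = 48170 Ω.
Below node A the resistance is R2 + (R3‖R_L) = 48440 Ω, so V_A = 38.5 × 48440/60440 = 30.86 V.
Then V_B = V_A × (R3‖R_L)/(R2 + R3‖R_L) = 30.86 × 48170/48440 = 30.7 V.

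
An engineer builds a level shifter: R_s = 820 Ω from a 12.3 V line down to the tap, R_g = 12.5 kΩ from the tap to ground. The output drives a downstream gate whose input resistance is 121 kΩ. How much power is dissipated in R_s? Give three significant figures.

Total resistance from the source is R_s + (R_g‖R_L) = 12150 Ω, so I = 12.3/12150 Ω = 1.012 mA.
P = I²·R_s = (1.012 mA)² × 820 Ω = 0.840 mW.

P ≈ 0.840 mW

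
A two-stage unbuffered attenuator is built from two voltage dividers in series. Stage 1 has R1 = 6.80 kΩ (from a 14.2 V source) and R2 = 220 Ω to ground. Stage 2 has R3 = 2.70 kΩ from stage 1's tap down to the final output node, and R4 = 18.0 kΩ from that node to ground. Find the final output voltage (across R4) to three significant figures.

V_out ≈ 0.383 V

Stage 2 presents R3+R4 = 20700 Ω as a load on stage 1's tap.
Stage 1's lower leg becomes R2‖(R3+R4) = 217.7 Ω, so V_mid = 14.2 × 217.7/7018 = 0.4405 V.
Stage 2 is itself unloaded: V_out = V_mid × R4/(R3+R4) = 0.4405 × 18000/20700 = 0.383 V.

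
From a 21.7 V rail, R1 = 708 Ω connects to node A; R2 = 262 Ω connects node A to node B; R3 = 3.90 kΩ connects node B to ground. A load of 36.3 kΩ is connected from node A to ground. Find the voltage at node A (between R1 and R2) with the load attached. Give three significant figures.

Below node A the series string R2+R3 = 4162 Ω sits in parallel with the 36300 Ω load: 3734 Ω.
V_A = 21.7 × 3734/(708 + 3734) = 18.2 V.

V ≈ 18.2 V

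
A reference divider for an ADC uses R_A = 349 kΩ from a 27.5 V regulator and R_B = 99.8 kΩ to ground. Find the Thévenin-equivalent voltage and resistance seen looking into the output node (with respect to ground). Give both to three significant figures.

V_th = 6.12 V, R_th = 77.6 kΩ

V_th is the open-circuit tap voltage: 27.5 × 99.8/(349 + 99.8) = 6.12 V.
With the supply zeroed, R_A and R_B appear in parallel from the tap: R_th = R_A‖R_B = (349 × 99.8)/448.8 = 77.6 kΩ.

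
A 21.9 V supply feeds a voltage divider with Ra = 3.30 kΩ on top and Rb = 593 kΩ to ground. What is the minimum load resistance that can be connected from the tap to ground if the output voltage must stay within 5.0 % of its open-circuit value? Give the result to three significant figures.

Output resistance R_th = Ra‖Rb = (3.30 × 593)/596.3 = 3.282 kΩ.
The fractional drop is R_th/(R_th + R_L); requiring this ≤ 0.0500 gives R_L ≥ R_th(1/0.0500 − 1) = 3.282 × 19.00 = 62.4 kΩ.

R_L(min) ≈ 62.4 kΩ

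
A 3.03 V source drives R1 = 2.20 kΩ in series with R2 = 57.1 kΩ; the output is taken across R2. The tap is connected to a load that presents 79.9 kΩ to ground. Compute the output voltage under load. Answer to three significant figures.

The load sits in parallel with R2: R2‖R_L = (57.1 × 79.9) / (57.1 + 79.9) = 33.30 kΩ.
V_out = 3.03 × 33.30 / (2.20 + 33.30) = 3.03 × 33.30/35.50 = 2.84 V.

V_out ≈ 2.84 V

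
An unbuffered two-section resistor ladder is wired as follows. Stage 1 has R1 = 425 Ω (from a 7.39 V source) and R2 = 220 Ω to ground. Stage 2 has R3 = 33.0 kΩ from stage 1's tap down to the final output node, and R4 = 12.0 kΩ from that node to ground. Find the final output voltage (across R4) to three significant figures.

V_out ≈ 0.670 V

Stage 2 presents R3+R4 = 45000 Ω as a load on stage 1's tap.
Stage 1's lower leg becomes R2‖(R3+R4) = 218.9 Ω, so V_mid = 7.39 × 218.9/643.9 = 2.513 V.
Stage 2 is itself unloaded: V_out = V_mid × R4/(R3+R4) = 2.513 × 12000/45000 = 0.670 V.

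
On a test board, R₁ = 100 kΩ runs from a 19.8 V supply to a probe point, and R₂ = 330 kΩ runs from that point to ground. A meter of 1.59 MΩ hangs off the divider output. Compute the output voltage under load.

The load sits in parallel with R₂: R₂‖R_L = (330 × 1590) / (330 + 1590) = 273.3 kΩ.
V_out = 19.8 × 273.3 / (100 + 273.3) = 19.8 × 273.3/373.3 = 14.5 V.

V_out ≈ 14.5 V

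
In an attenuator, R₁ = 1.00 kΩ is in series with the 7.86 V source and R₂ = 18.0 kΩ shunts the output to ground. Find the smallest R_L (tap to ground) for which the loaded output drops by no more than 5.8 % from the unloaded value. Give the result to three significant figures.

Output resistance R_th = R₁‖R₂ = (1000 × 18000)/19000 = 947.4 Ω.
The fractional drop is R_th/(R_th + R_L); requiring this ≤ 0.0580 gives R_L ≥ R_th(1/0.0580 − 1) = 947.4 × 16.24 = 15.4 kΩ.

R_L(min) ≈ 15.4 kΩ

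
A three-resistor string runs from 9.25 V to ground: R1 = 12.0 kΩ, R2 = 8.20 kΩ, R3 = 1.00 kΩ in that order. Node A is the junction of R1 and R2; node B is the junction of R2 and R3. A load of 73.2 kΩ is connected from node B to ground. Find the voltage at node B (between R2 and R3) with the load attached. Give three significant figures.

At node B, R3 is in parallel with the load: R3‖R_L = 0.9865 kΩ.
Below node A the resistance is R2 + (R3‖R_L) = 9.187 kΩ, so V_A = 9.25 × 9.187/21.19 = 4.011 V.
Then V_B = V_A × (R3‖R_L)/(R2 + R3‖R_L) = 4.011 × 0.9865/9.187 = 0.431 V.

V ≈ 0.431 V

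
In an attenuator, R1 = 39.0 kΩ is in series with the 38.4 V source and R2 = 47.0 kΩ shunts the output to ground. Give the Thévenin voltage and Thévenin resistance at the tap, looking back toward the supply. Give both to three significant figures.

V_th = 21.0 V, R_th = 21.3 kΩ

V_th is the open-circuit tap voltage: 38.4 × 47.0/(39.0 + 47.0) = 21.0 V.
With the supply zeroed, R1 and R2 appear in parallel from the tap: R_th = R1‖R2 = (39.0 × 47.0)/86.00 = 21.3 kΩ.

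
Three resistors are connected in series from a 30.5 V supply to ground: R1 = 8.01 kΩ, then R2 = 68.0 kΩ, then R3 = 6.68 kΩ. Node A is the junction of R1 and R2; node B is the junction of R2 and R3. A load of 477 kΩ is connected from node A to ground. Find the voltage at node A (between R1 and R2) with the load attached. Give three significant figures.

V ≈ 27.1 V

Below node A the series string R2+R3 = 74.68 kΩ sits in parallel with the 477 kΩ load: 64.57 kΩ.
V_A = 30.5 × 64.57/(8.01 + 64.57) = 27.1 V.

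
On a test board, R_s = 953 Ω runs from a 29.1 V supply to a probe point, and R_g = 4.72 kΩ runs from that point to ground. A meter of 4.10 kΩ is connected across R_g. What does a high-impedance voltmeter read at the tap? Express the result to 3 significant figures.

The load sits in parallel with R_g: R_g‖R_L = (4720 × 4100) / (4720 + 4100) = 2194 Ω.
V_out = 29.1 × 2194 / (953 + 2194) = 29.1 × 2194/3147 = 20.3 V.

V_out ≈ 20.3 V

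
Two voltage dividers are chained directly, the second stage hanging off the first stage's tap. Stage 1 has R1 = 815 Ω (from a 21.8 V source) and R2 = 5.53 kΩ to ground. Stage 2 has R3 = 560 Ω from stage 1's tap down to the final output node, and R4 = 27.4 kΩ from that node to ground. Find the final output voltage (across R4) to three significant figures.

V_out ≈ 18.2 V

Stage 2 presents R3+R4 = 27960 Ω as a load on stage 1's tap.
Stage 1's lower leg becomes R2‖(R3+R4) = 4617 Ω, so V_mid = 21.8 × 4617/5432 = 18.53 V.
Stage 2 is itself unloaded: V_out = V_mid × R4/(R3+R4) = 18.53 × 27400/27960 = 18.2 V.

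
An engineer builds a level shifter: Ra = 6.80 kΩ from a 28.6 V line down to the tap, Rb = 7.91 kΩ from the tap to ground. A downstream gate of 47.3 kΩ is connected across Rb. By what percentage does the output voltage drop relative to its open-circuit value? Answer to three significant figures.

7.18 %

The divider's output (Thévenin) resistance is Ra‖Rb = 3.657 kΩ.
Fractional drop under load = R_th/(R_th + R_L) = 3.657 / (3.657 + 47.3) = 0.07176.
So the output falls by 7.18 %.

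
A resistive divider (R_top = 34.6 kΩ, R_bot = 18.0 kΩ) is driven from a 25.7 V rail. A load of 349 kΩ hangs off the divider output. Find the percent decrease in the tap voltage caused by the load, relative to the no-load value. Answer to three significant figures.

The divider's output (Thévenin) resistance is R_top‖R_bot = 11.84 kΩ.
Fractional drop under load = R_th/(R_th + R_L) = 11.84 / (11.84 + 349) = 0.03281.
So the output falls by 3.28 %.

3.28 %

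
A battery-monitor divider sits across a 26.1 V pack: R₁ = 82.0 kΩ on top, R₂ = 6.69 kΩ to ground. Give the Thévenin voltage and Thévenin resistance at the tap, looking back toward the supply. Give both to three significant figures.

V_th = 1.97 V, R_th = 6.19 kΩ

V_th is the open-circuit tap voltage: 26.1 × 6.69/(82.0 + 6.69) = 1.97 V.
With the supply zeroed, R₁ and R₂ appear in parallel from the tap: R_th = R₁‖R₂ = (82.0 × 6.69)/88.69 = 6.19 kΩ.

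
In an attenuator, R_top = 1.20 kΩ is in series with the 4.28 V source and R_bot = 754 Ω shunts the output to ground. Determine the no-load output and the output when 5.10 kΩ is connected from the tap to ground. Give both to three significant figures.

Unloaded: 1.65 V; loaded: 1.51 V

Open-circuit: V = 4.28 × 754/(1200 + 754) = 1.65 V.
With the load, R_bot becomes R_bot‖R_L = 656.9 Ω, so V = 4.28 × 656.9/1857 = 1.51 V.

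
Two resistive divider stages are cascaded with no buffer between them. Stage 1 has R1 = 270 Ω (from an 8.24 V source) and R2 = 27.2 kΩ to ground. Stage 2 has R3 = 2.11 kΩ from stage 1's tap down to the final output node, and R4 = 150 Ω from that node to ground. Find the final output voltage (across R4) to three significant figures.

V_out ≈ 0.484 V

Stage 2 presents R3+R4 = 2260 Ω as a load on stage 1's tap.
Stage 1's lower leg becomes R2‖(R3+R4) = 2087 Ω, so V_mid = 8.24 × 2087/2357 = 7.296 V.
Stage 2 is itself unloaded: V_out = V_mid × R4/(R3+R4) = 7.296 × 150/2260 = 0.484 V.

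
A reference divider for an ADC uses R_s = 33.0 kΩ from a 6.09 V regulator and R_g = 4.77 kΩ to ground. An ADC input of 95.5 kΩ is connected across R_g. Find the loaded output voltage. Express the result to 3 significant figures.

V_out ≈ 0.737 V

The load sits in parallel with R_g: R_g‖R_L = (4.77 × 95.5) / (4.77 + 95.5) = 4.543 kΩ.
V_out = 6.09 × 4.543 / (33.0 + 4.543) = 6.09 × 4.543/37.54 = 0.737 V.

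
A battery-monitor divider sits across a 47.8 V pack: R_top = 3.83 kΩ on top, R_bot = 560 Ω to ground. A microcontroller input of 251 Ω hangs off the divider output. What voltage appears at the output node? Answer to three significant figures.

V_out ≈ 2.07 V

The load sits in parallel with R_bot: R_bot‖R_L = (560 × 251) / (560 + 251) = 173.3 Ω.
V_out = 47.8 × 173.3 / (3830 + 173.3) = 47.8 × 173.3/4003 = 2.07 V.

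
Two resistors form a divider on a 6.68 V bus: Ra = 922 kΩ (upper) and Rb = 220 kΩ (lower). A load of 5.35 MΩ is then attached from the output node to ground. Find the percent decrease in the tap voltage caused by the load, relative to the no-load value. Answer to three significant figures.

The divider's output (Thévenin) resistance is Ra‖Rb = 177.6 kΩ.
Fractional drop under load = R_th/(R_th + R_L) = 177.6 / (177.6 + 5350) = 0.03213.
So the output falls by 3.21 %.

3.21 %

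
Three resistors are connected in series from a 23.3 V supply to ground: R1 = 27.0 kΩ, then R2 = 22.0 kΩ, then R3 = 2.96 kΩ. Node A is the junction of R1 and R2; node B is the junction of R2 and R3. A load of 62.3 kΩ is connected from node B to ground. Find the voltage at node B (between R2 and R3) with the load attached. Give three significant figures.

V ≈ 1.27 V

At node B, R3 is in parallel with the load: R3‖R_L = 2.826 kΩ.
Below node A the resistance is R2 + (R3‖R_L) = 24.83 kΩ, so V_A = 23.3 × 24.83/51.83 = 11.16 V.
Then V_B = V_A × (R3‖R_L)/(R2 + R3‖R_L) = 11.16 × 2.826/24.83 = 1.27 V.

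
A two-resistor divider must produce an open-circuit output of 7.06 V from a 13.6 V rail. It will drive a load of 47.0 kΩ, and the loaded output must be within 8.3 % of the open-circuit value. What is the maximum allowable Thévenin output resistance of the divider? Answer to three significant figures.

Loading drop = R_th/(R_th + R_L) ≤ 0.0830, so R_th ≤ R_L · ε/(1−ε) = 47.0 kΩ × 0.0830/0.9170 = 4.25 kΩ.

R_th ≤ 4.25 kΩ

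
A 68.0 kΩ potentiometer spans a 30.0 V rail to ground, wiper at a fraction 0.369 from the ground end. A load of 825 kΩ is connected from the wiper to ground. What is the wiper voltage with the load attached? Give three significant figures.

V ≈ 10.9 V

The wiper splits the pot into (1−α)R = 42.91 kΩ above and αR = 25.09 kΩ below.
Lower section ‖ load = 24.35 kΩ.
V_wiper = 30.0 × 24.35/(42.91 + 24.35) = 10.9 V.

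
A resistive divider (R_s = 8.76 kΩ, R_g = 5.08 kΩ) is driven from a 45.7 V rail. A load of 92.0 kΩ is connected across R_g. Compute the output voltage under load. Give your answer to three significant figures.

The load sits in parallel with R_g: R_g‖R_L = (5.08 × 92.0) / (5.08 + 92.0) = 4.814 kΩ.
V_out = 45.7 × 4.814 / (8.76 + 4.814) = 45.7 × 4.814/13.57 = 16.2 V.

V_out ≈ 16.2 V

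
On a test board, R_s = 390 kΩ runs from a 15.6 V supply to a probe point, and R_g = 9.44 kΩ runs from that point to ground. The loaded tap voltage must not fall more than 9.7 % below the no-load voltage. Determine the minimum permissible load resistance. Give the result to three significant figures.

Output resistance R_th = R_s‖R_g = (390 × 9.44)/399.4 = 9.217 kΩ.
The fractional drop is R_th/(R_th + R_L); requiring this ≤ 0.0970 gives R_L ≥ R_th(1/0.0970 − 1) = 9.217 × 9.309 = 85.8 kΩ.

R_L(min) ≈ 85.8 kΩ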